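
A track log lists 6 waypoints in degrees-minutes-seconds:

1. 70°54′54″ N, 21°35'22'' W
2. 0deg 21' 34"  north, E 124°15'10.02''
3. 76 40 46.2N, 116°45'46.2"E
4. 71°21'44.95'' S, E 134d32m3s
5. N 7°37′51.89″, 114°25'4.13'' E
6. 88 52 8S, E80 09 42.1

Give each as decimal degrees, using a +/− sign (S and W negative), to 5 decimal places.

Point 1:
  Lat: 70 + 54/60 + 54/3600 = 70.915000
  N ⇒ keep positive
  λ: 21 + 35/60 + 22/3600 = 21.589444
  W → negative
Point 2:
  Lat: 0 + 21/60 + 34/3600 = 0.359444
  N → positive
  Lon: 15′ + 10.02″ = 15.16700′; 124 + 15.16700/60 = 124.252783
  E → positive
Point 3:
  φ: 76° + 40/60 + 46.2/3600 = 76 + 0.666667 + 0.012833 = 76.679500
  N ⇒ keep positive
  Lon: 116 + 45/60 + 46.2/3600 = 116.762833
  E → positive
Point 4:
  φ: 21′ + 44.95″ = 21.74917′; 71 + 21.74917/60 = 71.362486
  S ⇒ negate
  Lon: 134° + 32/60 + 3/3600 = 134 + 0.533333 + 0.000833 = 134.534167
  E ⇒ keep positive
Point 5:
  φ: 7 + 37/60 + 51.89/3600 = 7.631081
  N ⇒ keep positive
  Longitude: 114 + 25/60 + 4.13/3600 = 114.417814
  E ⇒ keep positive
Point 6:
  φ: 88 + 52/60 + 8/3600 = 88.868889
  S ⇒ negate
  Longitude: 80° + 9/60 + 42.1/3600 = 80 + 0.150000 + 0.011694 = 80.161694
  E → positive

1. 70.91500, -21.58944
2. 0.35944, 124.25278
3. 76.67950, 116.76283
4. -71.36249, 134.53417
5. 7.63108, 114.41781
6. -88.86889, 80.16169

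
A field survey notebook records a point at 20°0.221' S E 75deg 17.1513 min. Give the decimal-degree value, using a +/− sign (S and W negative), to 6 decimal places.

-20.003683, 75.285855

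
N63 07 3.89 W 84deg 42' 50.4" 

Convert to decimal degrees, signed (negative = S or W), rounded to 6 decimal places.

63.117747, -84.714000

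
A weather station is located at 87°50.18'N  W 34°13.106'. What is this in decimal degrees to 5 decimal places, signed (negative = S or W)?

Lat: 87 + 50.18/60 = 87.836333
N → positive
λ: 13.106′ = 0.218433°; total 34.218433
W ⇒ negate

87.83633, -34.21843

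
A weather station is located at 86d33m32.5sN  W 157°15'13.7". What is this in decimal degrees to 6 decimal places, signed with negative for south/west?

86.559028, -157.253806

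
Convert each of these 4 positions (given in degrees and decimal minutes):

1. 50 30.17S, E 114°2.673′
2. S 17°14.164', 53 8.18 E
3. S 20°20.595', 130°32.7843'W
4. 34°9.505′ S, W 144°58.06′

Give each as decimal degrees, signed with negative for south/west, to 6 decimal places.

Point 1:
  Latitude: 30.17′ = 0.502833°; total 50.5028333
  S ⇒ negate
  Lon: 114 + 2.673/60 = 114.0445500
  E → positive
Point 2:
  Latitude: 14.164′ = 0.236067°; total 17.2360667
  S ⇒ negate
  Lon: 8.18′ = 0.136333°; total 53.1363333
  E → positive
Point 3:
  φ: 20 + 20.595/60 = 20.3432500
  S ⇒ negate
  Longitude: 130 + 32.7843/60 = 130.5464050
  W → negative
Point 4:
  Latitude: 9.505′ = 0.158417°; total 34.1584167
  S → negative
  λ: 144 + 58.06/60 = 144.9676667
  W → negative

1. -50.502833, 114.044550
2. -17.236067, 53.136333
3. -20.343250, -130.546405
4. -34.158417, -144.967667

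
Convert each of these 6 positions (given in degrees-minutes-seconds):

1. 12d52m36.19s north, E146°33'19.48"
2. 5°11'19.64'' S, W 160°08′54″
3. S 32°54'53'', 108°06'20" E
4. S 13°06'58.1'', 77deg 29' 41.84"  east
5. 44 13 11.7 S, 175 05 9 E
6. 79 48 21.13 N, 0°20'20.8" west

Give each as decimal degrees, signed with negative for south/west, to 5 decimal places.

1. 12.87672, 146.55541
2. -5.18879, -160.14833
3. -32.91472, 108.10556
4. -13.11614, 77.49496
5. -44.21992, 175.08583
6. 79.80587, -0.33911

Point 1:
  φ: 12 + 52/60 + 36.19/3600 = 12.876719
  N → positive
  λ: 33′ + 19.48″ = 33.32467′; 146 + 33.32467/60 = 146.555411
  E → positive
Point 2:
  φ: 5 + 11/60 + 19.64/3600 = 5.188789
  S ⇒ negate
  Longitude: 8′ + 54″ = 8.90000′; 160 + 8.90000/60 = 160.148333
  W ⇒ negate
Point 3:
  φ: 32 + 54/60 + 53/3600 = 32.914722
  S → negative
  Longitude: 108 + 6/60 + 20/3600 = 108.105556
  E ⇒ keep positive
Point 4:
  φ: 13 + 6/60 + 58.1/3600 = 13.116139
  S ⇒ negate
  Lon: 77 + 29/60 + 41.84/3600 = 77.494956
  E → positive
Point 5:
  Latitude: 13′ + 11.7″ = 13.19500′; 44 + 13.19500/60 = 44.219917
  hemisphere S, so the sign is −
  Lon: 175° + 5/60 + 9/3600 = 175 + 0.083333 + 0.002500 = 175.085833
  E → positive
Point 6:
  Latitude: 48′ + 21.13″ = 48.35217′; 79 + 48.35217/60 = 79.805869
  N ⇒ keep positive
  Lon: 0° + 20/60 + 20.8/3600 = 0 + 0.333333 + 0.005778 = 0.339111
  W → negative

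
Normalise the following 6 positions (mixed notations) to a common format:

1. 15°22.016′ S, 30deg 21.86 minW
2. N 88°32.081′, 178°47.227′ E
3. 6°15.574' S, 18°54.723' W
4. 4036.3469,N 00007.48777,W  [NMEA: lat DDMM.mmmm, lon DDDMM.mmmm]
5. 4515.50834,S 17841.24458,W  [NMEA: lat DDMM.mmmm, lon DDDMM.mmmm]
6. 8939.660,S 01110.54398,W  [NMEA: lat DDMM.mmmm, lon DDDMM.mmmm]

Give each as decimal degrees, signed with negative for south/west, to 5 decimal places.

1. -15.36693, -30.36433
2. 88.53468, 178.78712
3. -6.25957, -18.91205
4. 40.60578, -0.12480
5. -45.25847, -178.68741
6. -89.66100, -11.17573

Point 1:
  Lat: 15 + 22.016/60 = 15.366933
  hemisphere S, so the sign is −
  λ: 21.86′ = 0.364333°; total 30.364333
  hemisphere W, so the sign is −
Point 2:
  Lat: 32.081′ = 0.534683°; total 88.534683
  N ⇒ keep positive
  Longitude: 47.227′ = 0.787117°; total 178.787117
  E → positive
Point 3:
  φ: 6 + 15.574/60 = 6.259567
  hemisphere S, so the sign is −
  λ: 18 + 54.723/60 = 18.912050
  hemisphere W, so the sign is −
Point 4:
  φ: split at 2 digits → 40° and 36.3469′; 40 + 36.3469/60 = 40.605782
  N → positive
  Longitude: degrees = first 3 digits = 0, minutes = 7.48777; 0 + 7.48777/60 = 0.124796
  W ⇒ negate
Point 5:
  Latitude: degrees = first 2 digits = 45, minutes = 15.50834; 45 + 15.50834/60 = 45.258472
  S → negative
  λ: degrees = first 3 digits = 178, minutes = 41.24458; 178 + 41.24458/60 = 178.687410
  W → negative
Point 6:
  Lat: degrees = first 2 digits = 89, minutes = 39.66; 89 + 39.66/60 = 89.661000
  S → negative
  λ: split at 3 digits → 011° and 10.54398′; 11 + 10.54398/60 = 11.175733
  W ⇒ negate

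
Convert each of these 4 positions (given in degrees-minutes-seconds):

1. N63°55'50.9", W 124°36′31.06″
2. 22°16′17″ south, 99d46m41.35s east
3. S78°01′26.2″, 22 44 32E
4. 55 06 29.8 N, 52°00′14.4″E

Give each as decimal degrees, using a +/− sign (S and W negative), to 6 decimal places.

Point 1:
  Latitude: 63° + 55/60 + 50.9/3600 = 63 + 0.916667 + 0.014139 = 63.9308056
  N → positive
  Lon: 124° + 36/60 + 31.06/3600 = 124 + 0.600000 + 0.008628 = 124.6086278
  hemisphere W, so the sign is −
Point 2:
  Lat: 22 + 16/60 + 17/3600 = 22.2713889
  S → negative
  λ: 99 + 46/60 + 41.35/3600 = 99.7781528
  E → positive
Point 3:
  Lat: 78° + 1/60 + 26.2/3600 = 78 + 0.016667 + 0.007278 = 78.0239444
  S ⇒ negate
  Longitude: 44′ + 32″ = 44.53333′; 22 + 44.53333/60 = 22.7422222
  E → positive
Point 4:
  φ: 6′ + 29.8″ = 6.49667′; 55 + 6.49667/60 = 55.1082778
  N → positive
  λ: 52 + 0/60 + 14.4/3600 = 52.0040000
  E ⇒ keep positive

1. 63.930806, -124.608628
2. -22.271389, 99.778153
3. -78.023944, 22.742222
4. 55.108278, 52.004000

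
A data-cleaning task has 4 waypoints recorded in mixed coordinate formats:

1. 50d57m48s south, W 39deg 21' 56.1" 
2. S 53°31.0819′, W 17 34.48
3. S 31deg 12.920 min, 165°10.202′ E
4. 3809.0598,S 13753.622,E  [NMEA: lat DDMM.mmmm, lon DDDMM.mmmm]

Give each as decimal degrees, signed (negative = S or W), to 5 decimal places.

1. -50.96333, -39.36558
2. -53.51803, -17.57467
3. -31.21533, 165.17003
4. -38.15100, 137.89370

Point 1:
  Latitude: 57′ + 48″ = 57.80000′; 50 + 57.80000/60 = 50.963333
  S ⇒ negate
  λ: 39° + 21/60 + 56.1/3600 = 39 + 0.350000 + 0.015583 = 39.365583
  W ⇒ negate
Point 2:
  Latitude: 53 + 31.0819/60 = 53.518032
  S ⇒ negate
  λ: 34.48′ = 0.574667°; total 17.574667
  W → negative
Point 3:
  Latitude: 12.92′ = 0.215333°; total 31.215333
  S → negative
  λ: 10.202′ = 0.170033°; total 165.170033
  E → positive
Point 4:
  Latitude: degrees = first 2 digits = 38, minutes = 9.0598; 38 + 9.0598/60 = 38.150997
  S ⇒ negate
  Longitude: degrees = first 3 digits = 137, minutes = 53.622; 137 + 53.622/60 = 137.893700
  E ⇒ keep positive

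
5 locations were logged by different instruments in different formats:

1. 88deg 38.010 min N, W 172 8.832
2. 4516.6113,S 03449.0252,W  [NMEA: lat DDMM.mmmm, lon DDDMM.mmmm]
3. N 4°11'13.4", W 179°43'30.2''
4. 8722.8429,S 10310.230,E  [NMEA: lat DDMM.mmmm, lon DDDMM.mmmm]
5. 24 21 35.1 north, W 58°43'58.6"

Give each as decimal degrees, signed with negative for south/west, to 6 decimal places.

Point 1:
  Latitude: 88 + 38.01/60 = 88.6335000
  N → positive
  Longitude: 8.832′ = 0.147200°; total 172.1472000
  W ⇒ negate
Point 2:
  Latitude: split at 2 digits → 45° and 16.6113′; 45 + 16.6113/60 = 45.2768550
  S ⇒ negate
  Lon: degrees = first 3 digits = 34, minutes = 49.0252; 34 + 49.0252/60 = 34.8170867
  hemisphere W, so the sign is −
Point 3:
  Lat: 11′ + 13.4″ = 11.22333′; 4 + 11.22333/60 = 4.1870556
  N ⇒ keep positive
  λ: 179° + 43/60 + 30.2/3600 = 179 + 0.716667 + 0.008389 = 179.7250556
  hemisphere W, so the sign is −
Point 4:
  Lat: split at 2 digits → 87° and 22.8429′; 87 + 22.8429/60 = 87.3807150
  S → negative
  Longitude: split at 3 digits → 103° and 10.23′; 103 + 10.23/60 = 103.1705000
  E ⇒ keep positive
Point 5:
  φ: 21′ + 35.1″ = 21.58500′; 24 + 21.58500/60 = 24.3597500
  N ⇒ keep positive
  λ: 58 + 43/60 + 58.6/3600 = 58.7329444
  W → negative

1. 88.633500, -172.147200
2. -45.276855, -34.817087
3. 4.187056, -179.725056
4. -87.380715, 103.170500
5. 24.359750, -58.732944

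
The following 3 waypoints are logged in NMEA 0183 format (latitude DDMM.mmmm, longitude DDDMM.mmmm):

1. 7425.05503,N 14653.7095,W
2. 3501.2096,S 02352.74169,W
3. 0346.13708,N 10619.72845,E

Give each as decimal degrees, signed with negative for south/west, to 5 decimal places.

1. 74.41758, -146.89516
2. -35.02016, -23.87903
3. 3.76895, 106.32881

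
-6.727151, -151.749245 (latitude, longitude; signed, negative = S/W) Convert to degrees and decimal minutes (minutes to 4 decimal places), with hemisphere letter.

6° 43.6291′ S, 151° 44.9547′ W

Latitude is negative → S; |value| = 6.727151
Latitude: fractional part 0.727151 → 43.629060 minutes
Longitude is negative → W; |value| = 151.749245
λ: fractional part 0.749245 → 44.954700 minutes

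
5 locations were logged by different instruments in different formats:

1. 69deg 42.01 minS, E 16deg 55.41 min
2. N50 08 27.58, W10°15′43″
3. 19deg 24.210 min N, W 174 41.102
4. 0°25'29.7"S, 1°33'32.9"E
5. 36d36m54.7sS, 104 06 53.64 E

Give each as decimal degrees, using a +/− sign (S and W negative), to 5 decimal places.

1. -69.70017, 16.92350
2. 50.14099, -10.26194
3. 19.40350, -174.68503
4. -0.42492, 1.55914
5. -36.61519, 104.11490

Point 1:
  Latitude: 69 + 42.01/60 = 69.700167
  hemisphere S, so the sign is −
  λ: 16 + 55.41/60 = 16.923500
  E → positive
Point 2:
  Latitude: 8′ + 27.58″ = 8.45967′; 50 + 8.45967/60 = 50.140994
  N → positive
  Longitude: 15′ + 43″ = 15.71667′; 10 + 15.71667/60 = 10.261944
  W ⇒ negate
Point 3:
  Latitude: 19 + 24.21/60 = 19.403500
  N ⇒ keep positive
  Lon: 174 + 41.102/60 = 174.685033
  hemisphere W, so the sign is −
Point 4:
  Latitude: 25′ + 29.7″ = 25.49500′; 0 + 25.49500/60 = 0.424917
  hemisphere S, so the sign is −
  Lon: 1 + 33/60 + 32.9/3600 = 1.559139
  E ⇒ keep positive
Point 5:
  Latitude: 36′ + 54.7″ = 36.91167′; 36 + 36.91167/60 = 36.615194
  hemisphere S, so the sign is −
  Lon: 104° + 6/60 + 53.64/3600 = 104 + 0.100000 + 0.014900 = 104.114900
  E → positive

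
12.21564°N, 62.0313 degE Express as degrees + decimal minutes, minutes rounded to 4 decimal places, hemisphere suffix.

12° 12.9384′ N, 62° 1.8780′ E

Lat: minutes = (12.215640 − 12) × 60 = 12.938400
λ: 62° + 0.031300 × 60 = 62° 1.878000′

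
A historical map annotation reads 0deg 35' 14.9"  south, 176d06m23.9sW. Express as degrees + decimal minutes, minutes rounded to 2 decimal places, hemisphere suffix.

0° 35.25′ S, 176° 6.40′ W

Lat: 35 + 14.9/60 = 35.2483′
Lon: seconds/60 = 0.39833; minutes = 6 + 0.39833 = 6.3983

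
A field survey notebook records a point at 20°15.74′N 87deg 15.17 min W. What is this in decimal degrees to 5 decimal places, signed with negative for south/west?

φ: 15.74′ = 0.262333°; total 20.262333
N → positive
λ: 87 + 15.17/60 = 87.252833
W ⇒ negate

20.26233, -87.25283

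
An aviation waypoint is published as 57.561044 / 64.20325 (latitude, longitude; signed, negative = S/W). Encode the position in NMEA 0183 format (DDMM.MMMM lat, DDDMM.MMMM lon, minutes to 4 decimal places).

5733.6626,N / 06412.1950,E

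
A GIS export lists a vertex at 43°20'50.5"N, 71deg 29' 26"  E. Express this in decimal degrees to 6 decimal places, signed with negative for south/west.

Lat: 43° + 20/60 + 50.5/3600 = 43 + 0.333333 + 0.014028 = 43.3473611
N ⇒ keep positive
Longitude: 71° + 29/60 + 26/3600 = 71 + 0.483333 + 0.007222 = 71.4905556
E → positive

43.347361, 71.490556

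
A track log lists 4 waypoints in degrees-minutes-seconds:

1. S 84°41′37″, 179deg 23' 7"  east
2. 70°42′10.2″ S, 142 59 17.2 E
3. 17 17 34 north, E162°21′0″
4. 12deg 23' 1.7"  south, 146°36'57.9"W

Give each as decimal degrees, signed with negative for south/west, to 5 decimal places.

Point 1:
  φ: 41′ + 37″ = 41.61667′; 84 + 41.61667/60 = 84.693611
  S ⇒ negate
  λ: 179° + 23/60 + 7/3600 = 179 + 0.383333 + 0.001944 = 179.385278
  E → positive
Point 2:
  Latitude: 70° + 42/60 + 10.2/3600 = 70 + 0.700000 + 0.002833 = 70.702833
  hemisphere S, so the sign is −
  Lon: 142 + 59/60 + 17.2/3600 = 142.988111
  E → positive
Point 3:
  Latitude: 17 + 17/60 + 34/3600 = 17.292778
  N → positive
  Lon: 21′ + 0″ = 21.00000′; 162 + 21.00000/60 = 162.350000
  E ⇒ keep positive
Point 4:
  Latitude: 12 + 23/60 + 1.7/3600 = 12.383806
  S → negative
  Lon: 36′ + 57.9″ = 36.96500′; 146 + 36.96500/60 = 146.616083
  W ⇒ negate

1. -84.69361, 179.38528
2. -70.70283, 142.98811
3. 17.29278, 162.35000
4. -12.38381, -146.61608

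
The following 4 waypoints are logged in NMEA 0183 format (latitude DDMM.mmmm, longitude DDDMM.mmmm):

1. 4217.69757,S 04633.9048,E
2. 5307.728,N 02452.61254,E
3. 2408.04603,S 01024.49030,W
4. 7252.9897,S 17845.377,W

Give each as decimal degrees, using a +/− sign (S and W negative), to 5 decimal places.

1. -42.29496, 46.56508
2. 53.12880, 24.87688
3. -24.13410, -10.40817
4. -72.88316, -178.75628

Point 1:
  Latitude: degrees = first 2 digits = 42, minutes = 17.69757; 42 + 17.69757/60 = 42.294960
  hemisphere S, so the sign is −
  λ: split at 3 digits → 046° and 33.9048′; 46 + 33.9048/60 = 46.565080
  E ⇒ keep positive
Point 2:
  Lat: split at 2 digits → 53° and 7.728′; 53 + 7.728/60 = 53.128800
  N → positive
  λ: degrees = first 3 digits = 24, minutes = 52.61254; 24 + 52.61254/60 = 24.876876
  E → positive
Point 3:
  Lat: split at 2 digits → 24° and 8.04603′; 24 + 8.04603/60 = 24.134101
  hemisphere S, so the sign is −
  Longitude: degrees = first 3 digits = 10, minutes = 24.4903; 10 + 24.4903/60 = 10.408172
  W → negative
Point 4:
  Latitude: degrees = first 2 digits = 72, minutes = 52.9897; 72 + 52.9897/60 = 72.883162
  hemisphere S, so the sign is −
  λ: degrees = first 3 digits = 178, minutes = 45.377; 178 + 45.377/60 = 178.756283
  hemisphere W, so the sign is −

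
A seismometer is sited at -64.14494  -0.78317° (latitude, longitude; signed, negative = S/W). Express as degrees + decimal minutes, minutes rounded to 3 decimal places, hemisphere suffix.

64° 8.696′ S, 0° 46.990′ W

Latitude is negative → S; |value| = 64.144940
Lat: 64° + 0.144940 × 60 = 64° 8.69640′
Longitude is negative → W; |value| = 0.783170
Longitude: minutes = (0.783170 − 0) × 60 = 46.99020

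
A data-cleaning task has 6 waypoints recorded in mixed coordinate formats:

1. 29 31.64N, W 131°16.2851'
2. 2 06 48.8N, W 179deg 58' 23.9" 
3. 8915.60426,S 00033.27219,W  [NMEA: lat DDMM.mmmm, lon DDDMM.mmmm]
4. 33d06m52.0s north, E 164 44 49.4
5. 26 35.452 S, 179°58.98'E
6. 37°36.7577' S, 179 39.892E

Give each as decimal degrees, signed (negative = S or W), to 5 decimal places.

1. 29.52733, -131.27142
2. 2.11356, -179.97331
3. -89.26007, -0.55454
4. 33.11444, 164.74706
5. -26.59087, 179.98300
6. -37.61263, 179.66487

Point 1:
  φ: 31.64′ = 0.527333°; total 29.527333
  N ⇒ keep positive
  λ: 131 + 16.2851/60 = 131.271418
  hemisphere W, so the sign is −
Point 2:
  Lat: 2 + 6/60 + 48.8/3600 = 2.113556
  N → positive
  Longitude: 179 + 58/60 + 23.9/3600 = 179.973306
  W → negative
Point 3:
  φ: degrees = first 2 digits = 89, minutes = 15.60426; 89 + 15.60426/60 = 89.260071
  S ⇒ negate
  Lon: split at 3 digits → 000° and 33.27219′; 0 + 33.27219/60 = 0.554537
  hemisphere W, so the sign is −
Point 4:
  Latitude: 33° + 6/60 + 52/3600 = 33 + 0.100000 + 0.014444 = 33.114444
  N → positive
  Lon: 164° + 44/60 + 49.4/3600 = 164 + 0.733333 + 0.013722 = 164.747056
  E → positive
Point 5:
  Latitude: 26 + 35.452/60 = 26.590867
  hemisphere S, so the sign is −
  Longitude: 58.98′ = 0.983000°; total 179.983000
  E ⇒ keep positive
Point 6:
  Latitude: 37 + 36.7577/60 = 37.612628
  S → negative
  Lon: 179 + 39.892/60 = 179.664867
  E → positive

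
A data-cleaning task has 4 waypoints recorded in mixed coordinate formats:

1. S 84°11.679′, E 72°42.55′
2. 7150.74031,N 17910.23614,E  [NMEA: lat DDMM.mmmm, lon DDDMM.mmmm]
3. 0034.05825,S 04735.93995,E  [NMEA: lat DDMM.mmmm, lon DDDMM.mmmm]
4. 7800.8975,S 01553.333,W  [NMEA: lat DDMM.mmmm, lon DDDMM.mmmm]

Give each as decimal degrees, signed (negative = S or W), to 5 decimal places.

Point 1:
  Latitude: 84 + 11.679/60 = 84.194650
  hemisphere S, so the sign is −
  λ: 72 + 42.55/60 = 72.709167
  E ⇒ keep positive
Point 2:
  φ: split at 2 digits → 71° and 50.74031′; 71 + 50.74031/60 = 71.845672
  N ⇒ keep positive
  Longitude: degrees = first 3 digits = 179, minutes = 10.23614; 179 + 10.23614/60 = 179.170602
  E → positive
Point 3:
  φ: degrees = first 2 digits = 0, minutes = 34.05825; 0 + 34.05825/60 = 0.567638
  S ⇒ negate
  λ: split at 3 digits → 047° and 35.93995′; 47 + 35.93995/60 = 47.598999
  E ⇒ keep positive
Point 4:
  Lat: split at 2 digits → 78° and 0.8975′; 78 + 0.8975/60 = 78.014958
  S → negative
  Longitude: degrees = first 3 digits = 15, minutes = 53.333; 15 + 53.333/60 = 15.888883
  W ⇒ negate

1. -84.19465, 72.70917
2. 71.84567, 179.17060
3. -0.56764, 47.59900
4. -78.01496, -15.88888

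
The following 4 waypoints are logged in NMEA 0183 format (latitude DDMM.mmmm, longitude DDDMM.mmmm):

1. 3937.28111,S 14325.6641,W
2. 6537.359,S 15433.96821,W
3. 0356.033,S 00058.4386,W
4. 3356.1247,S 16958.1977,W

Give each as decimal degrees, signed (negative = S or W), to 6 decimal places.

Point 1:
  φ: degrees = first 2 digits = 39, minutes = 37.28111; 39 + 37.28111/60 = 39.6213518
  hemisphere S, so the sign is −
  Longitude: split at 3 digits → 143° and 25.6641′; 143 + 25.6641/60 = 143.4277350
  W → negative
Point 2:
  Lat: split at 2 digits → 65° and 37.359′; 65 + 37.359/60 = 65.6226500
  S ⇒ negate
  Lon: split at 3 digits → 154° and 33.96821′; 154 + 33.96821/60 = 154.5661368
  W ⇒ negate
Point 3:
  Latitude: degrees = first 2 digits = 3, minutes = 56.033; 3 + 56.033/60 = 3.9338833
  S → negative
  λ: degrees = first 3 digits = 0, minutes = 58.4386; 0 + 58.4386/60 = 0.9739767
  W → negative
Point 4:
  Latitude: degrees = first 2 digits = 33, minutes = 56.1247; 33 + 56.1247/60 = 33.9354117
  S ⇒ negate
  Lon: split at 3 digits → 169° and 58.1977′; 169 + 58.1977/60 = 169.9699617
  hemisphere W, so the sign is −

1. -39.621352, -143.427735
2. -65.622650, -154.566137
3. -3.933883, -0.973977
4. -33.935412, -169.969962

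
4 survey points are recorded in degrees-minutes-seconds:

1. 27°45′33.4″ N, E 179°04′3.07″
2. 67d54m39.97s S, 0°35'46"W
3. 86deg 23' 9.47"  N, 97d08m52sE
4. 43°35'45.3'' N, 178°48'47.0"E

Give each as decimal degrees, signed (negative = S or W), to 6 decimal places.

1. 27.759278, 179.067519
2. -67.911103, -0.596111
3. 86.385964, 97.147778
4. 43.595917, 178.813056

Point 1:
  Latitude: 27° + 45/60 + 33.4/3600 = 27 + 0.750000 + 0.009278 = 27.7592778
  N → positive
  λ: 179° + 4/60 + 3.07/3600 = 179 + 0.066667 + 0.000853 = 179.0675194
  E ⇒ keep positive
Point 2:
  Lat: 54′ + 39.97″ = 54.66617′; 67 + 54.66617/60 = 67.9111028
  hemisphere S, so the sign is −
  Longitude: 0 + 35/60 + 46/3600 = 0.5961111
  W ⇒ negate
Point 3:
  Latitude: 86 + 23/60 + 9.47/3600 = 86.3859639
  N ⇒ keep positive
  Lon: 8′ + 52″ = 8.86667′; 97 + 8.86667/60 = 97.1477778
  E → positive
Point 4:
  Latitude: 43° + 35/60 + 45.3/3600 = 43 + 0.583333 + 0.012583 = 43.5959167
  N ⇒ keep positive
  Lon: 178° + 48/60 + 47/3600 = 178 + 0.800000 + 0.013056 = 178.8130556
  E ⇒ keep positive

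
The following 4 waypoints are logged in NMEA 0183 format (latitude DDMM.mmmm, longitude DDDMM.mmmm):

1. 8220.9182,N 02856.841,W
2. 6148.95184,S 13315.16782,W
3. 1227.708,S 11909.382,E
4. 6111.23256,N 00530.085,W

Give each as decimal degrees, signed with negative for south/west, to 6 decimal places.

Point 1:
  Latitude: degrees = first 2 digits = 82, minutes = 20.9182; 82 + 20.9182/60 = 82.3486367
  N ⇒ keep positive
  λ: degrees = first 3 digits = 28, minutes = 56.841; 28 + 56.841/60 = 28.9473500
  hemisphere W, so the sign is −
Point 2:
  φ: split at 2 digits → 61° and 48.95184′; 61 + 48.95184/60 = 61.8158640
  S → negative
  λ: degrees = first 3 digits = 133, minutes = 15.16782; 133 + 15.16782/60 = 133.2527970
  hemisphere W, so the sign is −
Point 3:
  Lat: split at 2 digits → 12° and 27.708′; 12 + 27.708/60 = 12.4618000
  S → negative
  Lon: split at 3 digits → 119° and 9.382′; 119 + 9.382/60 = 119.1563667
  E ⇒ keep positive
Point 4:
  Lat: split at 2 digits → 61° and 11.23256′; 61 + 11.23256/60 = 61.1872093
  N → positive
  Lon: split at 3 digits → 005° and 30.085′; 5 + 30.085/60 = 5.5014167
  W → negative

1. 82.348637, -28.947350
2. -61.815864, -133.252797
3. -12.461800, 119.156367
4. 61.187209, -5.501417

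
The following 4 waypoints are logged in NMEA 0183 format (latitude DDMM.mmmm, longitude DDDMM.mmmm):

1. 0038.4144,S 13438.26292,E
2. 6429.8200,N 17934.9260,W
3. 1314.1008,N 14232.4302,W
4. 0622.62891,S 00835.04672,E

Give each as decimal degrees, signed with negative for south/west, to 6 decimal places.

1. -0.640240, 134.637715
2. 64.497000, -179.582100
3. 13.235013, -142.540503
4. -6.377149, 8.584112

Point 1:
  φ: degrees = first 2 digits = 0, minutes = 38.4144; 0 + 38.4144/60 = 0.6402400
  S ⇒ negate
  Longitude: degrees = first 3 digits = 134, minutes = 38.26292; 134 + 38.26292/60 = 134.6377153
  E ⇒ keep positive
Point 2:
  φ: split at 2 digits → 64° and 29.82′; 64 + 29.82/60 = 64.4970000
  N → positive
  Longitude: split at 3 digits → 179° and 34.926′; 179 + 34.926/60 = 179.5821000
  hemisphere W, so the sign is −
Point 3:
  φ: degrees = first 2 digits = 13, minutes = 14.1008; 13 + 14.1008/60 = 13.2350133
  N ⇒ keep positive
  Longitude: degrees = first 3 digits = 142, minutes = 32.4302; 142 + 32.4302/60 = 142.5405033
  hemisphere W, so the sign is −
Point 4:
  φ: split at 2 digits → 06° and 22.62891′; 6 + 22.62891/60 = 6.3771485
  S → negative
  λ: degrees = first 3 digits = 8, minutes = 35.04672; 8 + 35.04672/60 = 8.5841120
  E ⇒ keep positive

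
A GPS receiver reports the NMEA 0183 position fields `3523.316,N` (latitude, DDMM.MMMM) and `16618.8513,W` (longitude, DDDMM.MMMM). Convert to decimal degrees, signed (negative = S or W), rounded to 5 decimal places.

35.38860, -166.31419

Latitude: degrees = first 2 digits = 35, minutes = 23.316; 35 + 23.316/60 = 35.388600
N → positive
Lon: split at 3 digits → 166° and 18.8513′; 166 + 18.8513/60 = 166.314188
W → negative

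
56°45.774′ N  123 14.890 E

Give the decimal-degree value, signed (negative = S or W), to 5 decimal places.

56.76290, 123.24817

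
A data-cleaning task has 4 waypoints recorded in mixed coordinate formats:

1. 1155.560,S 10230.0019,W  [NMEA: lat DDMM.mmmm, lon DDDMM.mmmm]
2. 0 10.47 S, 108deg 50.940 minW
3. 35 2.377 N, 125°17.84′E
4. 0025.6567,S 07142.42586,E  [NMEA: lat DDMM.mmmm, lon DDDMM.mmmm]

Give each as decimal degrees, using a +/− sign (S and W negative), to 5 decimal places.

1. -11.92600, -102.50003
2. -0.17450, -108.84900
3. 35.03962, 125.29733
4. -0.42761, 71.70710

Point 1:
  Latitude: split at 2 digits → 11° and 55.56′; 11 + 55.56/60 = 11.926000
  S ⇒ negate
  Lon: split at 3 digits → 102° and 30.0019′; 102 + 30.0019/60 = 102.500032
  W → negative
Point 2:
  φ: 0 + 10.47/60 = 0.174500
  S → negative
  Longitude: 50.94′ = 0.849000°; total 108.849000
  hemisphere W, so the sign is −
Point 3:
  Lat: 35 + 2.377/60 = 35.039617
  N → positive
  Lon: 125 + 17.84/60 = 125.297333
  E ⇒ keep positive
Point 4:
  Latitude: degrees = first 2 digits = 0, minutes = 25.6567; 0 + 25.6567/60 = 0.427612
  S → negative
  Longitude: split at 3 digits → 071° and 42.42586′; 71 + 42.42586/60 = 71.707098
  E ⇒ keep positive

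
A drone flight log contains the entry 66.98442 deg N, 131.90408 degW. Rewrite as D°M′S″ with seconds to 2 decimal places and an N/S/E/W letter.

66°59′3.91″ N, 131°54′14.69″ W

φ: 0.984420° → 59.06520′; 0.06520 × 60 = 3.9120″
λ: whole degrees 131; 54.24480′ → 54′ and 14.6880″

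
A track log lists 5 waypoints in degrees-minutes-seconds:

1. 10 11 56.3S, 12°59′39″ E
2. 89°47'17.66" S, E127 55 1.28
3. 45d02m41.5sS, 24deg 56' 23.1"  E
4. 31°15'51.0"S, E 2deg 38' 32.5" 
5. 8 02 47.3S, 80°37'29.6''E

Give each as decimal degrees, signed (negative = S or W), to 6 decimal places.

Point 1:
  φ: 10° + 11/60 + 56.3/3600 = 10 + 0.183333 + 0.015639 = 10.1989722
  S ⇒ negate
  λ: 59′ + 39″ = 59.65000′; 12 + 59.65000/60 = 12.9941667
  E → positive
Point 2:
  Lat: 89 + 47/60 + 17.66/3600 = 89.7882389
  hemisphere S, so the sign is −
  Longitude: 127° + 55/60 + 1.28/3600 = 127 + 0.916667 + 0.000356 = 127.9170222
  E → positive
Point 3:
  Latitude: 2′ + 41.5″ = 2.69167′; 45 + 2.69167/60 = 45.0448611
  S ⇒ negate
  λ: 24 + 56/60 + 23.1/3600 = 24.9397500
  E ⇒ keep positive
Point 4:
  φ: 31° + 15/60 + 51/3600 = 31 + 0.250000 + 0.014167 = 31.2641667
  S ⇒ negate
  λ: 2 + 38/60 + 32.5/3600 = 2.6423611
  E ⇒ keep positive
Point 5:
  φ: 2′ + 47.3″ = 2.78833′; 8 + 2.78833/60 = 8.0464722
  S → negative
  Lon: 80° + 37/60 + 29.6/3600 = 80 + 0.616667 + 0.008222 = 80.6248889
  E ⇒ keep positive

1. -10.198972, 12.994167
2. -89.788239, 127.917022
3. -45.044861, 24.939750
4. -31.264167, 2.642361
5. -8.046472, 80.624889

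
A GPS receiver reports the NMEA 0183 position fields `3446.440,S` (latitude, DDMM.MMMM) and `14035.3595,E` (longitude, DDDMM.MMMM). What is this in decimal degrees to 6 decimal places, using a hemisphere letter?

34.774000° S, 140.589325° E

φ: split at 2 digits → 34° and 46.44′; 34 + 46.44/60 = 34.7740000
λ: split at 3 digits → 140° and 35.3595′; 140 + 35.3595/60 = 140.5893250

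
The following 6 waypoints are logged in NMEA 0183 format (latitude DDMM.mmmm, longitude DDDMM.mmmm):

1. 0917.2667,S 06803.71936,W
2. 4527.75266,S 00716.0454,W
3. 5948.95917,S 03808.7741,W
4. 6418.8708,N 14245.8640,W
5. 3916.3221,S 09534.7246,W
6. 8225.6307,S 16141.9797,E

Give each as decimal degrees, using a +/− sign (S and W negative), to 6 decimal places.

Point 1:
  Lat: split at 2 digits → 09° and 17.2667′; 9 + 17.2667/60 = 9.2877783
  S → negative
  λ: degrees = first 3 digits = 68, minutes = 3.71936; 68 + 3.71936/60 = 68.0619893
  W ⇒ negate
Point 2:
  Lat: degrees = first 2 digits = 45, minutes = 27.75266; 45 + 27.75266/60 = 45.4625443
  hemisphere S, so the sign is −
  Longitude: degrees = first 3 digits = 7, minutes = 16.0454; 7 + 16.0454/60 = 7.2674233
  hemisphere W, so the sign is −
Point 3:
  Lat: degrees = first 2 digits = 59, minutes = 48.95917; 59 + 48.95917/60 = 59.8159862
  S ⇒ negate
  λ: degrees = first 3 digits = 38, minutes = 8.7741; 38 + 8.7741/60 = 38.1462350
  W ⇒ negate
Point 4:
  Lat: split at 2 digits → 64° and 18.8708′; 64 + 18.8708/60 = 64.3145133
  N ⇒ keep positive
  Lon: split at 3 digits → 142° and 45.864′; 142 + 45.864/60 = 142.7644000
  W ⇒ negate
Point 5:
  Lat: split at 2 digits → 39° and 16.3221′; 39 + 16.3221/60 = 39.2720350
  S ⇒ negate
  λ: split at 3 digits → 095° and 34.7246′; 95 + 34.7246/60 = 95.5787433
  W ⇒ negate
Point 6:
  Lat: degrees = first 2 digits = 82, minutes = 25.6307; 82 + 25.6307/60 = 82.4271783
  hemisphere S, so the sign is −
  Longitude: split at 3 digits → 161° and 41.9797′; 161 + 41.9797/60 = 161.6996617
  E → positive

1. -9.287778, -68.061989
2. -45.462544, -7.267423
3. -59.815986, -38.146235
4. 64.314513, -142.764400
5. -39.272035, -95.578743
6. -82.427178, 161.699662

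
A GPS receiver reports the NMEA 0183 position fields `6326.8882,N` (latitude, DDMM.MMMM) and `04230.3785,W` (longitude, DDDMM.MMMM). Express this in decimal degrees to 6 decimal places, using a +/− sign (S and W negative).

φ: degrees = first 2 digits = 63, minutes = 26.8882; 63 + 26.8882/60 = 63.4481367
N → positive
Longitude: degrees = first 3 digits = 42, minutes = 30.3785; 42 + 30.3785/60 = 42.5063083
hemisphere W, so the sign is −

63.448137, -42.506308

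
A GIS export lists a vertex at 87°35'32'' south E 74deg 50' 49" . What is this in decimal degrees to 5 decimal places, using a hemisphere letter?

Latitude: 87 + 35/60 + 32/3600 = 87.592222
λ: 74° + 50/60 + 49/3600 = 74 + 0.833333 + 0.013611 = 74.846944

87.59222° S, 74.84694° E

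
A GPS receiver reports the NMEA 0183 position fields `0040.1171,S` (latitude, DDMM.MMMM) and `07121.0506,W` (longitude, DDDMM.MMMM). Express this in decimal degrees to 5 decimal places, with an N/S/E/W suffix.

Latitude: degrees = first 2 digits = 0, minutes = 40.1171; 0 + 40.1171/60 = 0.668618
λ: degrees = first 3 digits = 71, minutes = 21.0506; 71 + 21.0506/60 = 71.350843

0.66862° S, 71.35084° W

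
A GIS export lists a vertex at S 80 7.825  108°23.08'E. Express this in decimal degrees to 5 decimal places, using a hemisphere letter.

80.13042° S, 108.38467° E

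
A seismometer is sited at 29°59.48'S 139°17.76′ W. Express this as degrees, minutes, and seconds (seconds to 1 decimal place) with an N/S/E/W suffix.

Latitude: 59.48000′ → 59′ and 0.48000 × 60 = 28.800″
Lon: 17.76000′ → 17′ and 0.76000 × 60 = 45.600″

29°59′28.8″ S, 139°17′45.6″ W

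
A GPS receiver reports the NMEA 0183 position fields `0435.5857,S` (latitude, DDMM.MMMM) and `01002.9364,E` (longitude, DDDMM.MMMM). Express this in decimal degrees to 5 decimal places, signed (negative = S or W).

-4.59310, 10.04894

Latitude: degrees = first 2 digits = 4, minutes = 35.5857; 4 + 35.5857/60 = 4.593095
S ⇒ negate
λ: degrees = first 3 digits = 10, minutes = 2.9364; 10 + 2.9364/60 = 10.048940
E → positive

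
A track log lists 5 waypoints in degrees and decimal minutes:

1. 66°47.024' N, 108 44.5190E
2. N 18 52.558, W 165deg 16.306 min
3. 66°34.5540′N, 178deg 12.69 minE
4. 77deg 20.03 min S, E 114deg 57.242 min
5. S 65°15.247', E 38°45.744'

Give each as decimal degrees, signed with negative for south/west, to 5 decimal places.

1. 66.78373, 108.74198
2. 18.87597, -165.27177
3. 66.57590, 178.21150
4. -77.33383, 114.95403
5. -65.25412, 38.76240

Point 1:
  φ: 47.024′ = 0.783733°; total 66.783733
  N ⇒ keep positive
  Longitude: 108 + 44.519/60 = 108.741983
  E ⇒ keep positive
Point 2:
  φ: 52.558′ = 0.875967°; total 18.875967
  N → positive
  λ: 165 + 16.306/60 = 165.271767
  W ⇒ negate
Point 3:
  Latitude: 66 + 34.554/60 = 66.575900
  N ⇒ keep positive
  Longitude: 178 + 12.69/60 = 178.211500
  E ⇒ keep positive
Point 4:
  φ: 77 + 20.03/60 = 77.333833
  S → negative
  λ: 57.242′ = 0.954033°; total 114.954033
  E ⇒ keep positive
Point 5:
  Lat: 15.247′ = 0.254117°; total 65.254117
  hemisphere S, so the sign is −
  λ: 38 + 45.744/60 = 38.762400
  E ⇒ keep positive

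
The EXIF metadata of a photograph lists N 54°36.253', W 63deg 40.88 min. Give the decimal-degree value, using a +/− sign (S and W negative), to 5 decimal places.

54.60422, -63.68133

Lat: 36.253′ = 0.604217°; total 54.604217
N ⇒ keep positive
Longitude: 63 + 40.88/60 = 63.681333
hemisphere W, so the sign is −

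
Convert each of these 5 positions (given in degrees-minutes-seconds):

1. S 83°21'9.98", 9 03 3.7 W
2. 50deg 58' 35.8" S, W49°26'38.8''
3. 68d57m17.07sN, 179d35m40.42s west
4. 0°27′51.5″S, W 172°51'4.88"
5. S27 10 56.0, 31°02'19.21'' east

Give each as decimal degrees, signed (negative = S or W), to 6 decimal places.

Point 1:
  φ: 83° + 21/60 + 9.98/3600 = 83 + 0.350000 + 0.002772 = 83.3527722
  S → negative
  Longitude: 9 + 3/60 + 3.7/3600 = 9.0510278
  W ⇒ negate
Point 2:
  Lat: 58′ + 35.8″ = 58.59667′; 50 + 58.59667/60 = 50.9766111
  S → negative
  Lon: 49 + 26/60 + 38.8/3600 = 49.4441111
  W ⇒ negate
Point 3:
  Latitude: 68 + 57/60 + 17.07/3600 = 68.9547417
  N ⇒ keep positive
  λ: 179 + 35/60 + 40.42/3600 = 179.5945611
  W ⇒ negate
Point 4:
  Lat: 0 + 27/60 + 51.5/3600 = 0.4643056
  S → negative
  Lon: 172 + 51/60 + 4.88/3600 = 172.8513556
  W → negative
Point 5:
  φ: 27 + 10/60 + 56/3600 = 27.1822222
  S ⇒ negate
  Lon: 31° + 2/60 + 19.21/3600 = 31 + 0.033333 + 0.005336 = 31.0386694
  E → positive

1. -83.352772, -9.051028
2. -50.976611, -49.444111
3. 68.954742, -179.594561
4. -0.464306, -172.851356
5. -27.182222, 31.038669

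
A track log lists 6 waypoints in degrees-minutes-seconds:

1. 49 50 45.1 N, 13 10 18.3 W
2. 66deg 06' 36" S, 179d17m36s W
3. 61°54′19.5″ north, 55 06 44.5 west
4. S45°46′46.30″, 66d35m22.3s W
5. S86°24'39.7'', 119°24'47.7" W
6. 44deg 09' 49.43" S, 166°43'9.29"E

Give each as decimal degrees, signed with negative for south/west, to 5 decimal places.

Point 1:
  φ: 50′ + 45.1″ = 50.75167′; 49 + 50.75167/60 = 49.845861
  N → positive
  Lon: 10′ + 18.3″ = 10.30500′; 13 + 10.30500/60 = 13.171750
  hemisphere W, so the sign is −
Point 2:
  φ: 66° + 6/60 + 36/3600 = 66 + 0.100000 + 0.010000 = 66.110000
  hemisphere S, so the sign is −
  Longitude: 179° + 17/60 + 36/3600 = 179 + 0.283333 + 0.010000 = 179.293333
  hemisphere W, so the sign is −
Point 3:
  Latitude: 61 + 54/60 + 19.5/3600 = 61.905417
  N → positive
  Lon: 55 + 6/60 + 44.5/3600 = 55.112361
  W → negative
Point 4:
  φ: 45° + 46/60 + 46.3/3600 = 45 + 0.766667 + 0.012861 = 45.779528
  S ⇒ negate
  λ: 66 + 35/60 + 22.3/3600 = 66.589528
  W ⇒ negate
Point 5:
  Latitude: 86° + 24/60 + 39.7/3600 = 86 + 0.400000 + 0.011028 = 86.411028
  S → negative
  λ: 119° + 24/60 + 47.7/3600 = 119 + 0.400000 + 0.013250 = 119.413250
  W → negative
Point 6:
  φ: 44 + 9/60 + 49.43/3600 = 44.163731
  S ⇒ negate
  λ: 166 + 43/60 + 9.29/3600 = 166.719247
  E ⇒ keep positive

1. 49.84586, -13.17175
2. -66.11000, -179.29333
3. 61.90542, -55.11236
4. -45.77953, -66.58953
5. -86.41103, -119.41325
6. -44.16373, 166.71925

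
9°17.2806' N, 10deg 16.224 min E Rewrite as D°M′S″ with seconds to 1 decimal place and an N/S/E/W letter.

9°17′16.8″ N, 10°16′13.4″ E

Lat: fractional minutes 0.28060 × 60 = 16.836″
Lon: fractional minutes 0.22400 × 60 = 13.440″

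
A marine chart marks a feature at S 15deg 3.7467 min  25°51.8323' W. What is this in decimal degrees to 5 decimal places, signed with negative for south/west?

-15.06245, -25.86387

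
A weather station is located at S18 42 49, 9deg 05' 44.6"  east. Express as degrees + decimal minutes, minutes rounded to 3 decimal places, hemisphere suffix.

Lat: seconds/60 = 0.81667; minutes = 42 + 0.81667 = 42.81667
λ: seconds/60 = 0.74333; minutes = 5 + 0.74333 = 5.74333

18° 42.817′ S, 9° 5.743′ E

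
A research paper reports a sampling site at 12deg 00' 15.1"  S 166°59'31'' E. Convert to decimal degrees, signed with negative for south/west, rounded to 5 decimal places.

φ: 12° + 0/60 + 15.1/3600 = 12 + 0.000000 + 0.004194 = 12.004194
S → negative
λ: 59′ + 31″ = 59.51667′; 166 + 59.51667/60 = 166.991944
E ⇒ keep positive

-12.00419, 166.99194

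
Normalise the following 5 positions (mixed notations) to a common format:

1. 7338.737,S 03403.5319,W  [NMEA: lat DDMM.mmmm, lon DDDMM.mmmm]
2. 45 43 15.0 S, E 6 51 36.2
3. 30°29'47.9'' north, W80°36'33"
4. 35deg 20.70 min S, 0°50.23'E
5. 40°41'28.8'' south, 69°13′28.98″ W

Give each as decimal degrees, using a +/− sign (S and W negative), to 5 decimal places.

1. -73.64562, -34.05887
2. -45.72083, 6.86006
3. 30.49664, -80.60917
4. -35.34500, 0.83717
5. -40.69133, -69.22472

Point 1:
  φ: degrees = first 2 digits = 73, minutes = 38.737; 73 + 38.737/60 = 73.645617
  hemisphere S, so the sign is −
  Lon: degrees = first 3 digits = 34, minutes = 3.5319; 34 + 3.5319/60 = 34.058865
  W → negative
Point 2:
  φ: 43′ + 15″ = 43.25000′; 45 + 43.25000/60 = 45.720833
  S ⇒ negate
  Lon: 51′ + 36.2″ = 51.60333′; 6 + 51.60333/60 = 6.860056
  E → positive
Point 3:
  φ: 30 + 29/60 + 47.9/3600 = 30.496639
  N → positive
  Lon: 80 + 36/60 + 33/3600 = 80.609167
  W ⇒ negate
Point 4:
  Latitude: 20.7′ = 0.345000°; total 35.345000
  S ⇒ negate
  λ: 0 + 50.23/60 = 0.837167
  E ⇒ keep positive
Point 5:
  φ: 41′ + 28.8″ = 41.48000′; 40 + 41.48000/60 = 40.691333
  S ⇒ negate
  λ: 69 + 13/60 + 28.98/3600 = 69.224717
  W → negative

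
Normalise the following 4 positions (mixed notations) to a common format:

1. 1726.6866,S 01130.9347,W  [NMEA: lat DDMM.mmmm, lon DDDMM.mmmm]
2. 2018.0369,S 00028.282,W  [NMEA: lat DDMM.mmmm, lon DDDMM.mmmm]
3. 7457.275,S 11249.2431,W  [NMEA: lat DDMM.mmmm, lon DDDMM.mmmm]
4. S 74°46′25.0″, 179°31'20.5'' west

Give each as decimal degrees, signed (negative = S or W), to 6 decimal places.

1. -17.444777, -11.515578
2. -20.300615, -0.471367
3. -74.954583, -112.820718
4. -74.773611, -179.522361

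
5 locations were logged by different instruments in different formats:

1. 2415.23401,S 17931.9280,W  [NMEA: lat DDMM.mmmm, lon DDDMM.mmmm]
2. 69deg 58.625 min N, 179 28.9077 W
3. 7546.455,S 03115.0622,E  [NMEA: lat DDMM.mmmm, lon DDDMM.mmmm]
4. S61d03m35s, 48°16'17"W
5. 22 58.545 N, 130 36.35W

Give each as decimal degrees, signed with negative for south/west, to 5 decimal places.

1. -24.25390, -179.53213
2. 69.97708, -179.48180
3. -75.77425, 31.25104
4. -61.05972, -48.27139
5. 22.97575, -130.60583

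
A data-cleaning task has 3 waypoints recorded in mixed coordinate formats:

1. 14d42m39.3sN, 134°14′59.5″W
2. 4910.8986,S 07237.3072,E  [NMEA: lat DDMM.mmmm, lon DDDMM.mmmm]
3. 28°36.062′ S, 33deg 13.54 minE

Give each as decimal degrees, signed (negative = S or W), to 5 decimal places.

Point 1:
  φ: 14 + 42/60 + 39.3/3600 = 14.710917
  N → positive
  Lon: 134° + 14/60 + 59.5/3600 = 134 + 0.233333 + 0.016528 = 134.249861
  W → negative
Point 2:
  Lat: degrees = first 2 digits = 49, minutes = 10.8986; 49 + 10.8986/60 = 49.181643
  S ⇒ negate
  λ: split at 3 digits → 072° and 37.3072′; 72 + 37.3072/60 = 72.621787
  E ⇒ keep positive
Point 3:
  Latitude: 36.062′ = 0.601033°; total 28.601033
  S → negative
  λ: 13.54′ = 0.225667°; total 33.225667
  E ⇒ keep positive

1. 14.71092, -134.24986
2. -49.18164, 72.62179
3. -28.60103, 33.22567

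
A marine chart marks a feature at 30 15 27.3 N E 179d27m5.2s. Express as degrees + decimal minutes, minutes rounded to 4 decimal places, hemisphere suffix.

30° 15.4550′ N, 179° 27.0867′ E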